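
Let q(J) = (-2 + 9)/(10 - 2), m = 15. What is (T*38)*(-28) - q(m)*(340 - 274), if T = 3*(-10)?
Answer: 127449/4 ≈ 31862.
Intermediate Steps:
T = -30
q(J) = 7/8
(T*38)*(-28) - q(m)*(340 - 274) = -30*38*(-28) - 7*(340 - 274)/8 = -1140*(-28) - 7*66/8 = 31920 - 1*231/4 = 31920 - 231/4 = 127449/4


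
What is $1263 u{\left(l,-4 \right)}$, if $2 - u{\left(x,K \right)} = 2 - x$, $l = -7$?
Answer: $-8841$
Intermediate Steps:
$u{\left(x,K \right)} = x$ ($u{\left(x,K \right)} = 2 - \left(2 - x\right) = 2 + \left(-2 + x\right) = x$)
$1263 u{\left(l,-4 \right)} = 1263 \left(-7\right) = -8841$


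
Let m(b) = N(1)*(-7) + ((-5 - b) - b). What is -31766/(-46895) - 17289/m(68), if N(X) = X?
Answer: 815469023/6940460 ≈ 117.49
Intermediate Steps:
m(b) = -12 - 2*b (m(b) = 1*(-7) + ((-5 - b) - b) = -7 + (-5 - 2*b) = -12 - 2*b)
-31766/(-46895) - 17289/m(68) = -31766/(-46895) - 17289/(-12 - 2*68) = -31766*(-1/46895) - 17289/(-12 - 136) = 31766/46895 - 17289/(-148) = 31766/46895 - 17289*(-1/148) = 31766/46895 + 17289/148 = 815469023/6940460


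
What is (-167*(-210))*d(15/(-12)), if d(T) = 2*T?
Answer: -87675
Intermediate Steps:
(-167*(-210))*d(15/(-12)) = (-167*(-210))*(2*(15/(-12))) = 35070*(2*(15*(-1/12))) = 35070*(2*(-5/4)) = 35070*(-5/2) = -87675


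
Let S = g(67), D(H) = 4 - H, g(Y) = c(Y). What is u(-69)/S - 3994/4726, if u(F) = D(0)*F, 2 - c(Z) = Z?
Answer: 522383/153595 ≈ 3.4010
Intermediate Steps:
c(Z) = 2 - Z
g(Y) = 2 - Y
S = -65 (S = 2 - 1*67 = 2 - 67 = -65)
u(F) = 4*F (u(F) = (4 - 1*0)*F = (4 + 0)*F = 4*F)
u(-69)/S - 3994/4726 = (4*(-69))/(-65) - 3994/4726 = -276*(-1/65) - 3994*1/4726 = 276/65 - 1997/2363 = 522383/153595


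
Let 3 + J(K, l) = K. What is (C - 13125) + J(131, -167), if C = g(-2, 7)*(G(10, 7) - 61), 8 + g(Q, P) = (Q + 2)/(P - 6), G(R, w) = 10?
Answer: -12589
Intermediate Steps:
g(Q, P) = -8 + (2 + Q)/(-6 + P) (g(Q, P) = -8 + (Q + 2)/(P - 6) = -8 + (2 + Q)/(-6 + P))
J(K, l) = -3 + K
C = 408 (C = ((50 - 2 - 8*7)/(-6 + 7))*(10 - 61) = ((50 - 2 - 56)/1)*(-51) = (1*(-8))*(-51) = -8*(-51) = 408)
(C - 13125) + J(131, -167) = (408 - 13125) + (-3 + 131) = -12717 + 128 = -12589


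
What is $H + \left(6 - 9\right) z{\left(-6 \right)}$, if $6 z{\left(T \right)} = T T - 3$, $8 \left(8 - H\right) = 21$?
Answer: $- \frac{89}{8} \approx -11.125$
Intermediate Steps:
$H = \frac{43}{8}$ ($H = 8 - \frac{21}{8} = \frac{43}{8} \approx 5.375$)
$z{\left(T \right)} = - \frac{1}{2} + \frac{T^{2}}{6}$ ($z{\left(T \right)} = \frac{T T - 3}{6} = \frac{T^{2} - 3}{6} = \frac{-3 + T^{2}}{6} = - \frac{1}{2} + \frac{T^{2}}{6}$)
$H + \left(6 - 9\right) z{\left(-6 \right)} = \frac{43}{8} + \left(6 - 9\right) \left(- \frac{1}{2} + \frac{\left(-6\right)^{2}}{6}\right) = \frac{43}{8} + \left(6 - 9\right) \left(- \frac{1}{2} + \frac{1}{6} \cdot 36\right) = \frac{43}{8} - 3 \left(- \frac{1}{2} + 6\right) = \frac{43}{8} - \frac{33}{2} = - \frac{89}{8}$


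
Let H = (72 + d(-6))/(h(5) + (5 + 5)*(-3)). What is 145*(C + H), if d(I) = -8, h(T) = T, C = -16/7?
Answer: -24592/35 ≈ -702.63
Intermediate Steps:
C = -16/7 (C = -16*⅐ = -16/7 ≈ -2.2857)
H = -64/25 (H = (72 - 8)/(5 + (5 + 5)*(-3)) = 64/(5 + 10*(-3)) = 64/(5 - 30) = 64/(-25) = 64*(-1/25) = -64/25 ≈ -2.5600)
145*(C + H) = 145*(-16/7 - 64/25) = 145*(-848/175) = -24592/35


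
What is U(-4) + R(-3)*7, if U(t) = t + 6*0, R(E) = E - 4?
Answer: -53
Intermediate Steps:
R(E) = -4 + E
U(t) = t (U(t) = t + 0 = t)
U(-4) + R(-3)*7 = -4 + (-4 - 3)*7 = -4 - 7*7 = -4 - 49 = -53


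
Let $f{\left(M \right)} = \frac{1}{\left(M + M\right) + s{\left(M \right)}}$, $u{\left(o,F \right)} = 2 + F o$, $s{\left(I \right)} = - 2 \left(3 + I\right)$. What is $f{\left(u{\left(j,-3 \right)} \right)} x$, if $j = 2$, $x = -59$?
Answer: $\frac{59}{6} \approx 9.8333$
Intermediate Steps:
$s{\left(I \right)} = -6 - 2 I$
$f{\left(M \right)} = - \frac{1}{6}$ ($f{\left(M \right)} = \frac{1}{\left(M + M\right) - \left(6 + 2 M\right)} = \frac{1}{2 M - \left(6 + 2 M\right)} = \frac{1}{-6} = - \frac{1}{6}$)
$f{\left(u{\left(j,-3 \right)} \right)} x = \left(- \frac{1}{6}\right) \left(-59\right) = \frac{59}{6}$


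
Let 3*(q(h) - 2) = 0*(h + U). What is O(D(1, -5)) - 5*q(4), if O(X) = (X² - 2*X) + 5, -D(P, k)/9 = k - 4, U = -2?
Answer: 6394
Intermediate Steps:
D(P, k) = 36 - 9*k (D(P, k) = -9*(k - 4) = -9*(-4 + k) = 36 - 9*k)
q(h) = 2 (q(h) = 2 + (0*(h - 2))/3 = 2 + (0*(-2 + h))/3 = 2 + (⅓)*0 = 2 + 0 = 2)
O(X) = 5 + X² - 2*X
O(D(1, -5)) - 5*q(4) = (5 + (36 - 9*(-5))² - 2*(36 - 9*(-5))) - 5*2 = (5 + (36 + 45)² - 2*(36 + 45)) - 10 = (5 + 81² - 2*81) - 10 = (5 + 6561 - 162) - 10 = 6404 - 10 = 6394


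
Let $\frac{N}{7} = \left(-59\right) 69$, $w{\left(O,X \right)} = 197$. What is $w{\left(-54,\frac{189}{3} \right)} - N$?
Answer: $28694$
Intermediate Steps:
$N = -28497$ ($N = 7 \left(\left(-59\right) 69\right) = 7 \left(-4071\right) = -28497$)
$w{\left(-54,\frac{189}{3} \right)} - N = 197 - -28497 = 197 + 28497 = 28694$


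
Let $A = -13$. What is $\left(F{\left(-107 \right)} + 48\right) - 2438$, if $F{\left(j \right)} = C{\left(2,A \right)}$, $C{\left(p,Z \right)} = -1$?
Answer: $-2391$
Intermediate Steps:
$F{\left(j \right)} = -1$
$\left(F{\left(-107 \right)} + 48\right) - 2438 = \left(-1 + 48\right) - 2438 = 47 - 2438 = -2391$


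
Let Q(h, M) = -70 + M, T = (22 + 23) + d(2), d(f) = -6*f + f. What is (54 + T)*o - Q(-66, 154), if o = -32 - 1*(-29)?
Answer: -351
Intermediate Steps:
d(f) = -5*f
T = 35 (T = (22 + 23) - 5*2 = 45 - 10 = 35)
o = -3 (o = -32 + 29 = -3)
(54 + T)*o - Q(-66, 154) = (54 + 35)*(-3) - (-70 + 154) = 89*(-3) - 1*84 = -267 - 84 = -351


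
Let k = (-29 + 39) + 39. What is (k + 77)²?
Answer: 15876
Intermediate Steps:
k = 49 (k = 10 + 39 = 49)
(k + 77)² = (49 + 77)² = 126² = 15876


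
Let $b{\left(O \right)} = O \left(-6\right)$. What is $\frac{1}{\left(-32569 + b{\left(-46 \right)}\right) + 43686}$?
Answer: $\frac{1}{11393} \approx 8.7773 \cdot 10^{-5}$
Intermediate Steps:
$b{\left(O \right)} = - 6 O$
$\frac{1}{\left(-32569 + b{\left(-46 \right)}\right) + 43686} = \frac{1}{\left(-32569 - -276\right) + 43686} = \frac{1}{\left(-32569 + 276\right) + 43686} = \frac{1}{-32293 + 43686} = \frac{1}{11393}$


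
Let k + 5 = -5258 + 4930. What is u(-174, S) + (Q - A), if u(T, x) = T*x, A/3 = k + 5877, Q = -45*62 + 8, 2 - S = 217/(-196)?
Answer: -279365/14 ≈ -19955.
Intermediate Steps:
S = 87/28 (S = 2 - 217/(-196) = 2 - 217*(-1)/196 = 2 - 1*(-31/28) = 2 + 31/28 = 87/28 ≈ 3.1071)
k = -333 (k = -5 + (-5258 + 4930) = -5 - 328 = -333)
Q = -2782 (Q = -2790 + 8 = -2782)
A = 16632 (A = 3*(-333 + 5877) = 3*5544 = 16632)
u(-174, S) + (Q - A) = -174*87/28 + (-2782 - 1*16632) = -7569/14 + (-2782 - 16632) = -7569/14 - 19414 = -279365/14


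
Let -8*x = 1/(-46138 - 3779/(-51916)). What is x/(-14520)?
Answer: -12979/69559414106160 ≈ -1.8659e-10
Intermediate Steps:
x = 12979/4790593258 (x = -1/(8*(-46138 - 3779/(-51916))) = -1/(8*(-46138 - 3779*(-1/51916))) = -1/(8*(-46138 + 3779/51916)) = -1/(8*(-2395296629/51916)) = -⅛*(-51916/2395296629) = 12979/4790593258 ≈ 2.7093e-6)
x/(-14520) = (12979/4790593258)/(-14520) = (12979/4790593258)*(-1/14520) = -12979/69559414106160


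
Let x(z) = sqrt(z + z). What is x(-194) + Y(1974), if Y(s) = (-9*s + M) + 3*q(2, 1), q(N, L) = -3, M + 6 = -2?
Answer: -17783 + 2*I*sqrt(97) ≈ -17783.0 + 19.698*I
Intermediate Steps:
M = -8 (M = -6 - 2 = -8)
Y(s) = -17 - 9*s (Y(s) = (-9*s - 8) + 3*(-3) = (-8 - 9*s) - 9 = -17 - 9*s)
x(z) = sqrt(2)*sqrt(z) (x(z) = sqrt(2*z) = sqrt(2)*sqrt(z))
x(-194) + Y(1974) = sqrt(2)*sqrt(-194) + (-17 - 9*1974) = sqrt(2)*(I*sqrt(194)) + (-17 - 17766) = 2*I*sqrt(97) - 17783 = -17783 + 2*I*sqrt(97)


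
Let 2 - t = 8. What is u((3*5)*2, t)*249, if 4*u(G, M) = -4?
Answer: -249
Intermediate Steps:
t = -6 (t = 2 - 1*8 = 2 - 8 = -6)
u(G, M) = -1 (u(G, M) = (¼)*(-4) = -1)
u((3*5)*2, t)*249 = -1*249 = -249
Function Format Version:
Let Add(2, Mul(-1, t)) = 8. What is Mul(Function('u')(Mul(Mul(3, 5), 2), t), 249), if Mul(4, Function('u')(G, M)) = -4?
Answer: -249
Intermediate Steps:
t = -6 (t = Add(2, Mul(-1, 8)) = Add(2, -8) = -6)
Function('u')(G, M) = -1 (Function('u')(G, M) = Mul(Rational(1, 4), -4) = -1)
Mul(Function('u')(Mul(Mul(3, 5), 2), t), 249) = Mul(-1, 249) = -249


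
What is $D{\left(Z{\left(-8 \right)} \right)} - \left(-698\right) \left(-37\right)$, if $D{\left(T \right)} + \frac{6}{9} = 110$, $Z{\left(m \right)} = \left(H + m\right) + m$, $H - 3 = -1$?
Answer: $- \frac{77150}{3} \approx -25717.0$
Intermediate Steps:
$H = 2$ ($H = 3 - 1 = 2$)
$Z{\left(m \right)} = 2 + 2 m$ ($Z{\left(m \right)} = \left(2 + m\right) + m = 2 + 2 m$)
$D{\left(T \right)} = \frac{328}{3}$ ($D{\left(T \right)} = - \frac{2}{3} + 110 = \frac{328}{3}$)
$D{\left(Z{\left(-8 \right)} \right)} - \left(-698\right) \left(-37\right) = \frac{328}{3} - \left(-698\right) \left(-37\right) = \frac{328}{3} - 25826 = - \frac{77150}{3}$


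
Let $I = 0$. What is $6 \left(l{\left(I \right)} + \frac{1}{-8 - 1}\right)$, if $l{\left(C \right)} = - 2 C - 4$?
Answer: $- \frac{74}{3} \approx -24.667$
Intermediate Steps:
$l{\left(C \right)} = -4 - 2 C$
$6 \left(l{\left(I \right)} + \frac{1}{-8 - 1}\right) = 6 \left(\left(-4 - 0\right) + \frac{1}{-8 - 1}\right) = 6 \left(\left(-4 + 0\right) + \frac{1}{-9}\right) = 6 \left(-4 - \frac{1}{9}\right) = 6 \left(- \frac{37}{9}\right) = - \frac{74}{3}$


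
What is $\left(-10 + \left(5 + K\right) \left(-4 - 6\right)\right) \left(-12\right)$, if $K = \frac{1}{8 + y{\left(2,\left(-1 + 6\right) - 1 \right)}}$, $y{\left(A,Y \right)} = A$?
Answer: $732$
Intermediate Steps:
$K = \frac{1}{10}$ ($K = \frac{1}{8 + 2} = \frac{1}{10} \approx 0.1$)
$\left(-10 + \left(5 + K\right) \left(-4 - 6\right)\right) \left(-12\right) = \left(-10 + \left(5 + \frac{1}{10}\right) \left(-4 - 6\right)\right) \left(-12\right) = \left(-10 + \frac{51}{10} \left(-10\right)\right) \left(-12\right) = \left(-10 - 51\right) \left(-12\right) = \left(-61\right) \left(-12\right) = 732$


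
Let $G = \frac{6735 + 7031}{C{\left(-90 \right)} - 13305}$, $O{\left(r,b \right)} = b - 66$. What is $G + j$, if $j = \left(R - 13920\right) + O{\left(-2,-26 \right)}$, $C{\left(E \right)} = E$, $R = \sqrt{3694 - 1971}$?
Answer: $- \frac{187704506}{13395} + \sqrt{1723} \approx -13972.0$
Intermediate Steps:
$O{\left(r,b \right)} = -66 + b$ ($O{\left(r,b \right)} = b - 66 = -66 + b$)
$R = \sqrt{1723} \approx 41.509$
$j = -14012 + \sqrt{1723}$ ($j = \left(\sqrt{1723} - 13920\right) - 92 = \left(-13920 + \sqrt{1723}\right) - 92 = -14012 + \sqrt{1723} \approx -13970.0$)
$G = - \frac{13766}{13395}$ ($G = \frac{6735 + 7031}{-90 - 13305} = \frac{13766}{-13395} = 13766 \left(- \frac{1}{13395}\right) = - \frac{13766}{13395} \approx -1.0277$)
$G + j = - \frac{13766}{13395} - \left(14012 - \sqrt{1723}\right) = - \frac{187704506}{13395} + \sqrt{1723}$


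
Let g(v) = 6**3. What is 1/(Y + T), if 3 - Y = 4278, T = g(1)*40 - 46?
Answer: 1/4319 ≈ 0.00023154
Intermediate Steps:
g(v) = 216
T = 8594 (T = 216*40 - 46 = 8640 - 46 = 8594)
Y = -4275 (Y = 3 - 1*4278 = 3 - 4278 = -4275)
1/(Y + T) = 1/(-4275 + 8594) = 1/4319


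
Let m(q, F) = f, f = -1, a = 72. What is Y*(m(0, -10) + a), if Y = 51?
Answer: 3621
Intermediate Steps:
m(q, F) = -1
Y*(m(0, -10) + a) = 51*(-1 + 72) = 51*71 = 3621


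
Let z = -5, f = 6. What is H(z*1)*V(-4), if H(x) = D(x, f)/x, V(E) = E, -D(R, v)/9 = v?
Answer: -216/5 ≈ -43.200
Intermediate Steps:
D(R, v) = -9*v
H(x) = -54/x (H(x) = (-9*6)/x = -54/x)
H(z*1)*V(-4) = -54/((-5*1))*(-4) = -54/(-5)*(-4) = -54*(-1/5)*(-4) = (54/5)*(-4) = -216/5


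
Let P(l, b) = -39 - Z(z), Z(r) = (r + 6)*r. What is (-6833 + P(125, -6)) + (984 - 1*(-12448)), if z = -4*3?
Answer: 6488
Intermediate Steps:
z = -12
Z(r) = r*(6 + r) (Z(r) = (6 + r)*r = r*(6 + r))
P(l, b) = -111 (P(l, b) = -39 - (-12)*(6 - 12) = -39 - (-12)*(-6) = -39 - 1*72 = -39 - 72 = -111)
(-6833 + P(125, -6)) + (984 - 1*(-12448)) = (-6833 - 111) + (984 - 1*(-12448)) = -6944 + (984 + 12448) = -6944 + 13432 = 6488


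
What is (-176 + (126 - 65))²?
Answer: 13225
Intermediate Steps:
(-176 + (126 - 65))² = (-176 + 61)² = (-115)² = 13225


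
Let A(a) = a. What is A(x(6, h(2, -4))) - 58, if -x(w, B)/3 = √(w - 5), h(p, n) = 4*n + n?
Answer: -61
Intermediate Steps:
h(p, n) = 5*n
x(w, B) = -3*√(-5 + w) (x(w, B) = -3*√(w - 5) = -3*√(-5 + w))
A(x(6, h(2, -4))) - 58 = -3*√(-5 + 6) - 58 = -3*√1 - 58 = -3*1 - 58 = -3 - 58 = -61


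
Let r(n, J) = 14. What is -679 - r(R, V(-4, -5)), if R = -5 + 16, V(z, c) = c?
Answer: -693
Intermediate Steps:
R = 11
-679 - r(R, V(-4, -5)) = -679 - 1*14 = -679 - 14 = -693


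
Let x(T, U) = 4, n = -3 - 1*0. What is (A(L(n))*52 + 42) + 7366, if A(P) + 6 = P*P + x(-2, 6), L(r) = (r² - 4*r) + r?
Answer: 24152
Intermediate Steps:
n = -3 (n = -3 + 0 = -3)
L(r) = r² - 3*r
A(P) = -2 + P² (A(P) = -6 + (P*P + 4) = -6 + (P² + 4) = -6 + (4 + P²) = -2 + P²)
(A(L(n))*52 + 42) + 7366 = ((-2 + (-3*(-3 - 3))²)*52 + 42) + 7366 = ((-2 + (-3*(-6))²)*52 + 42) + 7366 = ((-2 + 18²)*52 + 42) + 7366 = ((-2 + 324)*52 + 42) + 7366 = (322*52 + 42) + 7366 = (16744 + 42) + 7366 = 16786 + 7366 = 24152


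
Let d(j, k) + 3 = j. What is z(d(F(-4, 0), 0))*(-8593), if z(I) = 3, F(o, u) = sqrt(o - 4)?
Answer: -25779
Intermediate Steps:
F(o, u) = sqrt(-4 + o)
d(j, k) = -3 + j
z(d(F(-4, 0), 0))*(-8593) = 3*(-8593) = -25779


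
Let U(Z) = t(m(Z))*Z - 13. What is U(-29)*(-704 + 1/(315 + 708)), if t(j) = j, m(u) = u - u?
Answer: 9362483/1023 ≈ 9152.0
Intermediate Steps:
m(u) = 0
U(Z) = -13 (U(Z) = 0*Z - 13 = 0 - 13 = -13)
U(-29)*(-704 + 1/(315 + 708)) = -13*(-704 + 1/(315 + 708)) = -13*(-704 + 1/1023) = -13*(-720191/1023) = 9362483/1023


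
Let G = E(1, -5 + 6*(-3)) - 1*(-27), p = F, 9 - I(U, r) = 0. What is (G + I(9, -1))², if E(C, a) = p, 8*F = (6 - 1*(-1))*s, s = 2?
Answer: 22801/16 ≈ 1425.1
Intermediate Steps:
I(U, r) = 9 (I(U, r) = 9 - 1*0 = 9 + 0 = 9)
F = 7/4 (F = ((6 - 1*(-1))*2)/8 = ((6 + 1)*2)/8 = (7*2)/8 = (⅛)*14 = 7/4 ≈ 1.7500)
p = 7/4 ≈ 1.7500
E(C, a) = 7/4
G = 115/4 (G = 7/4 - 1*(-27) = 7/4 + 27 = 115/4 ≈ 28.750)
(G + I(9, -1))² = (115/4 + 9)² = (151/4)² = 22801/16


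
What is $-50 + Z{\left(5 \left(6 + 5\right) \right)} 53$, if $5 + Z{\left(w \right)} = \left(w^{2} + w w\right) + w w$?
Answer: $480660$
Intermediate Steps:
$Z{\left(w \right)} = -5 + 3 w^{2}$ ($Z{\left(w \right)} = -5 + \left(\left(w^{2} + w w\right) + w w\right) = -5 + \left(\left(w^{2} + w^{2}\right) + w^{2}\right) = -5 + \left(2 w^{2} + w^{2}\right) = -5 + 3 w^{2}$)
$-50 + Z{\left(5 \left(6 + 5\right) \right)} 53 = -50 + \left(-5 + 3 \left(5 \left(6 + 5\right)\right)^{2}\right) 53 = -50 + \left(-5 + 3 \left(5 \cdot 11\right)^{2}\right) 53 = -50 + \left(-5 + 3 \cdot 55^{2}\right) 53 = -50 + \left(-5 + 3 \cdot 3025\right) 53 = -50 + \left(-5 + 9075\right) 53 = -50 + 9070 \cdot 53 = -50 + 480710 = 480660$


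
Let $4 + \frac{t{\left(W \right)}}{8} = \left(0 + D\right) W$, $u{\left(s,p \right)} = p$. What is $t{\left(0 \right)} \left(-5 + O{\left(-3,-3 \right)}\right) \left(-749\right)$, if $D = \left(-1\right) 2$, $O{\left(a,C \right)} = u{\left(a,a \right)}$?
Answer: $-191744$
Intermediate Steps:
$O{\left(a,C \right)} = a$
$D = -2$
$t{\left(W \right)} = -32 - 16 W$ ($t{\left(W \right)} = -32 + 8 \left(0 - 2\right) W = -32 + 8 \left(- 2 W\right) = -32 - 16 W$)
$t{\left(0 \right)} \left(-5 + O{\left(-3,-3 \right)}\right) \left(-749\right) = \left(-32 - 0\right) \left(-5 - 3\right) \left(-749\right) = \left(-32 + 0\right) \left(-8\right) \left(-749\right) = \left(-32\right) \left(-8\right) \left(-749\right) = 256 \left(-749\right) = -191744$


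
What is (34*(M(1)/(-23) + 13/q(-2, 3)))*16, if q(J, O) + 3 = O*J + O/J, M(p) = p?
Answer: -336736/483 ≈ -697.18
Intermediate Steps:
q(J, O) = -3 + J*O + O/J (q(J, O) = -3 + (O*J + O/J) = -3 + (J*O + O/J) = -3 + J*O + O/J)
(34*(M(1)/(-23) + 13/q(-2, 3)))*16 = (34*(1/(-23) + 13/(-3 - 2*3 + 3/(-2))))*16 = (34*(1*(-1/23) + 13/(-3 - 6 + 3*(-1/2))))*16 = (34*(-1/23 + 13/(-3 - 6 - 3/2)))*16 = (34*(-1/23 + 13/(-21/2)))*16 = (34*(-1/23 + 13*(-2/21)))*16 = (34*(-1/23 - 26/21))*16 = (34*(-619/483))*16 = -21046/483*16 = -336736/483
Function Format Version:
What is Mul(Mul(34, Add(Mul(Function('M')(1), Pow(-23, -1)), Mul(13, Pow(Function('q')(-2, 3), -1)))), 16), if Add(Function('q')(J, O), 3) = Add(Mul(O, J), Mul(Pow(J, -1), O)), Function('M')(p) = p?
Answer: Rational(-336736, 483) ≈ -697.18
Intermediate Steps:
Function('q')(J, O) = Add(-3, Mul(J, O), Mul(O, Pow(J, -1))) (Function('q')(J, O) = Add(-3, Add(Mul(O, J), Mul(Pow(J, -1), O))) = Add(-3, Add(Mul(J, O), Mul(O, Pow(J, -1)))) = Add(-3, Mul(J, O), Mul(O, Pow(J, -1))))
Mul(Mul(34, Add(Mul(Function('M')(1), Pow(-23, -1)), Mul(13, Pow(Function('q')(-2, 3), -1)))), 16) = Mul(Mul(34, Add(Mul(1, Pow(-23, -1)), Mul(13, Pow(Add(-3, Mul(-2, 3), Mul(3, Pow(-2, -1))), -1)))), 16) = Mul(Mul(34, Add(Mul(1, Rational(-1, 23)), Mul(13, Pow(Add(-3, -6, Mul(3, Rational(-1, 2))), -1)))), 16) = Mul(Mul(34, Add(Rational(-1, 23), Mul(13, Pow(Add(-3, -6, Rational(-3, 2)), -1)))), 16) = Mul(Mul(34, Add(Rational(-1, 23), Mul(13, Pow(Rational(-21, 2), -1)))), 16) = Mul(Mul(34, Add(Rational(-1, 23), Mul(13, Rational(-2, 21)))), 16) = Mul(Mul(34, Add(Rational(-1, 23), Rational(-26, 21))), 16) = Mul(Mul(34, Rational(-619, 483)), 16) = Mul(Rational(-21046, 483), 16) = Rational(-336736, 483)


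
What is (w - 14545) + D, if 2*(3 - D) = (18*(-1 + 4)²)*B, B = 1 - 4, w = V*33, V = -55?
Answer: -16114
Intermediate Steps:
w = -1815 (w = -55*33 = -1815)
B = -3
D = 246 (D = 3 - 18*(-1 + 4)²*(-3)/2 = 3 - 18*3²*(-3)/2 = 3 - 18*9*(-3)/2 = 3 - 81*(-3) = 3 - ½*(-486) = 3 + 243 = 246)
(w - 14545) + D = (-1815 - 14545) + 246 = -16360 + 246 = -16114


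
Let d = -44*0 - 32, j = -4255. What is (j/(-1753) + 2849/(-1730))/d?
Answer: -2366853/97046080 ≈ -0.024389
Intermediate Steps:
d = -32 (d = 0 - 32 = -32)
(j/(-1753) + 2849/(-1730))/d = (-4255/(-1753) + 2849/(-1730))/(-32) = (-4255*(-1/1753) + 2849*(-1/1730))*(-1/32) = (4255/1753 - 2849/1730)*(-1/32) = (2366853/3032690)*(-1/32) = -2366853/97046080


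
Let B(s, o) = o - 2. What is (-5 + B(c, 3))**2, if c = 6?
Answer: 16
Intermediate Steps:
B(s, o) = -2 + o
(-5 + B(c, 3))**2 = (-5 + (-2 + 3))**2 = (-5 + 1)**2 = (-4)**2 = 16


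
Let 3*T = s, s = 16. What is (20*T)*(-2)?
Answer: -640/3 ≈ -213.33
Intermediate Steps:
T = 16/3 (T = (1/3)*16 = 16/3 ≈ 5.3333)
(20*T)*(-2) = (20*(16/3))*(-2) = (320/3)*(-2) = -640/3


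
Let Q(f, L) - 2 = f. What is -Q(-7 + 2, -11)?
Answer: 3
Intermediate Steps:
Q(f, L) = 2 + f
-Q(-7 + 2, -11) = -(2 + (-7 + 2)) = -(2 - 5) = -1*(-3) = 3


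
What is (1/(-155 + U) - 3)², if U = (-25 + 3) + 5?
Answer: 267289/29584 ≈ 9.0349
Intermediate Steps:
U = -17 (U = -22 + 5 = -17)
(1/(-155 + U) - 3)² = (1/(-155 - 17) - 3)² = (1/(-172) - 3)² = (-1/172 - 3)² = (-517/172)² = 267289/29584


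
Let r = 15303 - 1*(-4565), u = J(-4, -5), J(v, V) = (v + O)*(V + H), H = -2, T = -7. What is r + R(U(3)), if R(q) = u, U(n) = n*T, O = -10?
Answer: 19966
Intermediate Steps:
U(n) = -7*n (U(n) = n*(-7) = -7*n)
J(v, V) = (-10 + v)*(-2 + V) (J(v, V) = (v - 10)*(V - 2) = (-10 + v)*(-2 + V))
u = 98 (u = 20 - 10*(-5) - 2*(-4) - 5*(-4) = 20 + 50 + 8 + 20 = 98)
R(q) = 98
r = 19868 (r = 15303 + 4565 = 19868)
r + R(U(3)) = 19868 + 98 = 19966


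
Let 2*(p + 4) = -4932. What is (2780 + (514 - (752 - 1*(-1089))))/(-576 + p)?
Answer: -1453/3046 ≈ -0.47702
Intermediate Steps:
p = -2470 (p = -4 + (½)*(-4932) = -4 - 2466 = -2470)
(2780 + (514 - (752 - 1*(-1089))))/(-576 + p) = (2780 + (514 - (752 - 1*(-1089))))/(-576 - 2470) = (2780 + (514 - (752 + 1089)))/(-3046) = (2780 + (514 - 1*1841))*(-1/3046) = (2780 + (514 - 1841))*(-1/3046) = (2780 - 1327)*(-1/3046) = 1453*(-1/3046) = -1453/3046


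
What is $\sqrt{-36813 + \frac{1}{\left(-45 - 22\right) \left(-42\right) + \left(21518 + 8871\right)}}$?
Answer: $\frac{i \sqrt{40584094567714}}{33203} \approx 191.87 i$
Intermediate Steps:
$\sqrt{-36813 + \frac{1}{\left(-45 - 22\right) \left(-42\right) + \left(21518 + 8871\right)}} = \sqrt{-36813 + \frac{1}{\left(-67\right) \left(-42\right) + 30389}} = \sqrt{-36813 + \frac{1}{2814 + 30389}} = \sqrt{-36813 + \frac{1}{33203}} = \sqrt{- \frac{1222302038}{33203}} = \frac{i \sqrt{40584094567714}}{33203}$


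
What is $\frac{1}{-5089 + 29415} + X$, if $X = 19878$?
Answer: $\frac{483552229}{24326} \approx 19878.0$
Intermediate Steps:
$\frac{1}{-5089 + 29415} + X = \frac{1}{-5089 + 29415} + 19878 = \frac{1}{24326} + 19878 = \frac{483552229}{24326}$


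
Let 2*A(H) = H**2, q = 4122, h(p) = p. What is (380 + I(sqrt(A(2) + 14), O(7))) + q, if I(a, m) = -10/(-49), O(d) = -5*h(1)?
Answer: 220608/49 ≈ 4502.2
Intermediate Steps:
A(H) = H**2/2
O(d) = -5 (O(d) = -5*1 = -5)
I(a, m) = 10/49 (I(a, m) = -10*(-1/49) = 10/49)
(380 + I(sqrt(A(2) + 14), O(7))) + q = (380 + 10/49) + 4122 = 18630/49 + 4122 = 220608/49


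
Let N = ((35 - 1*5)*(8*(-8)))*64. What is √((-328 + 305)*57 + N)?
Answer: 3*I*√13799 ≈ 352.41*I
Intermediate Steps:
N = -122880 (N = ((35 - 5)*(-64))*64 = (30*(-64))*64 = -1920*64 = -122880)
√((-328 + 305)*57 + N) = √((-328 + 305)*57 - 122880) = √(-23*57 - 122880) = √(-1311 - 122880) = √(-124191) = 3*I*√13799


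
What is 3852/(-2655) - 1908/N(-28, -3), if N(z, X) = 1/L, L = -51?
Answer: 28705432/295 ≈ 97307.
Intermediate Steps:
N(z, X) = -1/51 (N(z, X) = 1/(-51) = -1/51)
3852/(-2655) - 1908/N(-28, -3) = 3852/(-2655) - 1908/(-1/51) = 3852*(-1/2655) - 1908*(-51) = -428/295 + 97308 = 28705432/295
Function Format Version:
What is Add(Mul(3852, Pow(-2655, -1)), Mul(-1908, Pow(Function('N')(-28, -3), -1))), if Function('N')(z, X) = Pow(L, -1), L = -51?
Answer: Rational(28705432, 295) ≈ 97307.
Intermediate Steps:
Function('N')(z, X) = Rational(-1, 51) (Function('N')(z, X) = Pow(-51, -1) = Rational(-1, 51))
Add(Mul(3852, Pow(-2655, -1)), Mul(-1908, Pow(Function('N')(-28, -3), -1))) = Add(Mul(3852, Pow(-2655, -1)), Mul(-1908, Pow(Rational(-1, 51), -1))) = Add(Mul(3852, Rational(-1, 2655)), Mul(-1908, -51)) = Add(Rational(-428, 295), 97308) = Rational(28705432, 295)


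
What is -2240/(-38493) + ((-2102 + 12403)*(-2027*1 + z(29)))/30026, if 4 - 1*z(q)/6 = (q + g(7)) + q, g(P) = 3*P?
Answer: -140300549603/165112974 ≈ -849.72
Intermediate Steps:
z(q) = -102 - 12*q (z(q) = 24 - 6*((q + 3*7) + q) = 24 - 6*((q + 21) + q) = 24 - 6*((21 + q) + q) = 24 - 6*(21 + 2*q) = 24 + (-126 - 12*q) = -102 - 12*q)
-2240/(-38493) + ((-2102 + 12403)*(-2027*1 + z(29)))/30026 = -2240/(-38493) + ((-2102 + 12403)*(-2027*1 + (-102 - 12*29)))/30026 = -2240*(-1/38493) + (10301*(-2027 + (-102 - 348)))*(1/30026) = 320/5499 + (10301*(-2027 - 450))*(1/30026) = 320/5499 + (10301*(-2477))*(1/30026) = 320/5499 - 25515577*1/30026 = 320/5499 - 25515577/30026 = -140300549603/165112974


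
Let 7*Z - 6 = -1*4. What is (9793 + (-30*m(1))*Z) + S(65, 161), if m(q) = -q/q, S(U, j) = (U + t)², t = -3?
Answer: 95519/7 ≈ 13646.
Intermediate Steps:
S(U, j) = (-3 + U)² (S(U, j) = (U - 3)² = (-3 + U)²)
m(q) = -1 (m(q) = -1*1 = -1)
Z = 2/7 (Z = 6/7 + (-1*4)/7 = 6/7 + (⅐)*(-4) = 6/7 - 4/7 = 2/7 ≈ 0.28571)
(9793 + (-30*m(1))*Z) + S(65, 161) = (9793 - 30*(-1)*(2/7)) + (-3 + 65)² = (9793 + 30*(2/7)) + 62² = (9793 + 60/7) + 3844 = 68611/7 + 3844 = 95519/7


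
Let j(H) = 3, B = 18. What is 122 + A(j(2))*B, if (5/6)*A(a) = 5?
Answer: 230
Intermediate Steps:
A(a) = 6 (A(a) = (6/5)*5 = 6)
122 + A(j(2))*B = 122 + 6*18 = 122 + 108 = 230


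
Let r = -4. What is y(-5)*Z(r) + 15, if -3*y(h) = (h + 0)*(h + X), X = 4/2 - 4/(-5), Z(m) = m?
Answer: 89/3 ≈ 29.667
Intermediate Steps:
X = 14/5 (X = 4*(½) - 4*(-⅕) = 2 + ⅘ = 14/5 ≈ 2.8000)
y(h) = -h*(14/5 + h)/3 (y(h) = -(h + 0)*(h + 14/5)/3 = -h*(14/5 + h)/3)
y(-5)*Z(r) + 15 = -1/15*(-5)*(14 + 5*(-5))*(-4) + 15 = -1/15*(-5)*(14 - 25)*(-4) + 15 = -1/15*(-5)*(-11)*(-4) + 15 = -11/3*(-4) + 15 = 44/3 + 15 = 89/3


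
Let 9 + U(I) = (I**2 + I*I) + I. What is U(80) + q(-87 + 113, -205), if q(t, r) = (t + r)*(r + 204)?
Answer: 13050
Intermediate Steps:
U(I) = -9 + I + 2*I**2 (U(I) = -9 + ((I**2 + I*I) + I) = -9 + ((I**2 + I**2) + I) = -9 + (2*I**2 + I) = -9 + (I + 2*I**2) = -9 + I + 2*I**2)
q(t, r) = (204 + r)*(r + t) (q(t, r) = (r + t)*(204 + r) = (204 + r)*(r + t))
U(80) + q(-87 + 113, -205) = (-9 + 80 + 2*80**2) + ((-205)**2 + 204*(-205) + 204*(-87 + 113) - 205*(-87 + 113)) = (-9 + 80 + 2*6400) + (42025 - 41820 + 204*26 - 205*26) = (-9 + 80 + 12800) + (42025 - 41820 + 5304 - 5330) = 12871 + 179 = 13050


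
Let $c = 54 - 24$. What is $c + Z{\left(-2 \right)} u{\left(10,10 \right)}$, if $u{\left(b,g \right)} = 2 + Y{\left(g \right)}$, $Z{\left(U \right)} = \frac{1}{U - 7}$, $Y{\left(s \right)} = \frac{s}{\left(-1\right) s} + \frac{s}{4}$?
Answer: $\frac{533}{18} \approx 29.611$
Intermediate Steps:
$Y{\left(s \right)} = -1 + \frac{s}{4}$ ($Y{\left(s \right)} = s \left(- \frac{1}{s}\right) + s \frac{1}{4} = -1 + \frac{s}{4}$)
$c = 30$ ($c = 54 - 24 = 30$)
$Z{\left(U \right)} = \frac{1}{-7 + U}$
$u{\left(b,g \right)} = 1 + \frac{g}{4}$ ($u{\left(b,g \right)} = 2 + \left(-1 + \frac{g}{4}\right) = 1 + \frac{g}{4}$)
$c + Z{\left(-2 \right)} u{\left(10,10 \right)} = 30 + \frac{1 + \frac{1}{4} \cdot 10}{-7 - 2} = 30 + \frac{1 + \frac{5}{2}}{-9} = 30 - \frac{7}{18} = \frac{533}{18}$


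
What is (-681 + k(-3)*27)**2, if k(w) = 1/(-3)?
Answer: 476100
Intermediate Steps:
k(w) = -1/3
(-681 + k(-3)*27)**2 = (-681 - 1/3*27)**2 = (-681 - 9)**2 = (-690)**2 = 476100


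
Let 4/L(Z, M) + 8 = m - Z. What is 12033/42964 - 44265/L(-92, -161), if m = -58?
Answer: -12361697457/42964 ≈ -2.8772e+5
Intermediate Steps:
L(Z, M) = 4/(-66 - Z) (L(Z, M) = 4/(-8 + (-58 - Z)) = 4/(-66 - Z))
12033/42964 - 44265/L(-92, -161) = 12033/42964 - 44265/((-4/(66 - 92))) = 12033*(1/42964) - 44265/((-4/(-26))) = 12033/42964 - 44265/((-4*(-1/26))) = 12033/42964 - 44265/2/13 = 12033/42964 - 44265*13/2 = 12033/42964 - 575445/2 = -12361697457/42964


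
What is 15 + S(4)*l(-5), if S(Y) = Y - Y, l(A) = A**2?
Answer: 15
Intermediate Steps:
S(Y) = 0
15 + S(4)*l(-5) = 15 + 0*(-5)**2 = 15 + 0*25 = 15 + 0 = 15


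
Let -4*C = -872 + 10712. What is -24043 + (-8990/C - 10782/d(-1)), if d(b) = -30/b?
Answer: -30010457/1230 ≈ -24399.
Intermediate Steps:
C = -2460 (C = -(-872 + 10712)/4 = -1/4*9840 = -2460)
-24043 + (-8990/C - 10782/d(-1)) = -24043 + (-8990/(-2460) - 10782/((-30/(-1)))) = -24043 + (-8990*(-1/2460) - 10782/((-30*(-1)))) = -24043 + (899/246 - 10782/30) = -24043 + (899/246 - 10782*1/30) = -24043 + (899/246 - 1797/5) = -24043 - 437567/1230 = -30010457/1230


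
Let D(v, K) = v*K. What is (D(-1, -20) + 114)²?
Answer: 17956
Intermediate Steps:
D(v, K) = K*v
(D(-1, -20) + 114)² = (-20*(-1) + 114)² = (20 + 114)² = 134² = 17956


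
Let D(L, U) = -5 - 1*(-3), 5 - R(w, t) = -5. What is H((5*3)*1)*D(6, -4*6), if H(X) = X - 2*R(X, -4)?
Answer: 10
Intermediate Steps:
R(w, t) = 10 (R(w, t) = 5 - 1*(-5) = 5 + 5 = 10)
D(L, U) = -2 (D(L, U) = -5 + 3 = -2)
H(X) = -20 + X (H(X) = X - 2*10 = X - 20 = -20 + X)
H((5*3)*1)*D(6, -4*6) = (-20 + (5*3)*1)*(-2) = (-20 + 15*1)*(-2) = (-20 + 15)*(-2) = -5*(-2) = 10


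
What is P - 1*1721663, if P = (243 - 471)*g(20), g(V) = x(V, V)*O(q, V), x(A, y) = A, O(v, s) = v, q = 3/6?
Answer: -1723943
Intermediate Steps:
q = ½ (q = 3*(⅙) = ½ ≈ 0.50000)
g(V) = V/2 (g(V) = V*(½) = V/2)
P = -2280 (P = (243 - 471)*((½)*20) = -228*10 = -2280)
P - 1*1721663 = -2280 - 1*1721663 = -2280 - 1721663 = -1723943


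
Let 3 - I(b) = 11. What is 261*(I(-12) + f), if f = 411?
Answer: 105183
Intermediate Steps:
I(b) = -8 (I(b) = 3 - 1*11 = 3 - 11 = -8)
261*(I(-12) + f) = 261*(-8 + 411) = 261*403 = 105183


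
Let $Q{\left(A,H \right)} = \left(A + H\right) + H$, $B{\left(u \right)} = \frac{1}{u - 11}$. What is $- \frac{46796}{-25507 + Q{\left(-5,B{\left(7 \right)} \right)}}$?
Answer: $\frac{93592}{51025} \approx 1.8342$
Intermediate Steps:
$B{\left(u \right)} = \frac{1}{-11 + u}$
$Q{\left(A,H \right)} = A + 2 H$
$- \frac{46796}{-25507 + Q{\left(-5,B{\left(7 \right)} \right)}} = - \frac{46796}{-25507 - \left(5 - \frac{2}{-11 + 7}\right)} = - \frac{46796}{-25507 - \left(5 - \frac{2}{-4}\right)} = - \frac{46796}{-25507 + \left(-5 + 2 \left(- \frac{1}{4}\right)\right)} = - \frac{46796}{-25507 - \frac{11}{2}} = - \frac{46796}{- \frac{51025}{2}} = \left(-46796\right) \left(- \frac{2}{51025}\right) = \frac{93592}{51025}$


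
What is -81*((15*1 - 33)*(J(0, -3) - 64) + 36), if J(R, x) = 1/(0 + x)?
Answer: -96714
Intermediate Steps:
J(R, x) = 1/x
-81*((15*1 - 33)*(J(0, -3) - 64) + 36) = -81*((15*1 - 33)*(1/(-3) - 64) + 36) = -81*((15 - 33)*(-1/3 - 64) + 36) = -81*(-18*(-193/3) + 36) = -81*(1158 + 36) = -81*1194 = -96714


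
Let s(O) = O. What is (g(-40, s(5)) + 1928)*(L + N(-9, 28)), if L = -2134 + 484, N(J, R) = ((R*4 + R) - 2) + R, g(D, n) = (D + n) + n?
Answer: -2816632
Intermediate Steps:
g(D, n) = D + 2*n
N(J, R) = -2 + 6*R (N(J, R) = ((4*R + R) - 2) + R = (5*R - 2) + R = (-2 + 5*R) + R = -2 + 6*R)
L = -1650
(g(-40, s(5)) + 1928)*(L + N(-9, 28)) = ((-40 + 2*5) + 1928)*(-1650 + (-2 + 6*28)) = ((-40 + 10) + 1928)*(-1650 + (-2 + 168)) = (-30 + 1928)*(-1650 + 166) = 1898*(-1484) = -2816632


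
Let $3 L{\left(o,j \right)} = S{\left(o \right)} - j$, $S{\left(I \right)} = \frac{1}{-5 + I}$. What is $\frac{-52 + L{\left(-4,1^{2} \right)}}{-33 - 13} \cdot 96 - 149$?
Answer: $- \frac{8219}{207} \approx -39.705$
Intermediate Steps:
$L{\left(o,j \right)} = - \frac{j}{3} + \frac{1}{3 \left(-5 + o\right)}$ ($L{\left(o,j \right)} = \frac{\frac{1}{-5 + o} - j}{3} = - \frac{j}{3} + \frac{1}{3 \left(-5 + o\right)}$)
$\frac{-52 + L{\left(-4,1^{2} \right)}}{-33 - 13} \cdot 96 - 149 = \frac{-52 + \frac{1 - 1^{2} \left(-5 - 4\right)}{3 \left(-5 - 4\right)}}{-33 - 13} \cdot 96 - 149 = \frac{-52 + \frac{1 - 1 \left(-9\right)}{3 \left(-9\right)}}{-46} \cdot 96 - 149 = \left(-52 + \frac{1}{3} \left(- \frac{1}{9}\right) \left(1 + 9\right)\right) \left(- \frac{1}{46}\right) 96 - 149 = \left(-52 + \frac{1}{3} \left(- \frac{1}{9}\right) 10\right) \left(- \frac{1}{46}\right) 96 - 149 = \left(-52 - \frac{10}{27}\right) \left(- \frac{1}{46}\right) 96 - 149 = \left(- \frac{1414}{27}\right) \left(- \frac{1}{46}\right) 96 - 149 = \frac{707}{621} \cdot 96 - 149 = \frac{22624}{207} - 149 = - \frac{8219}{207}$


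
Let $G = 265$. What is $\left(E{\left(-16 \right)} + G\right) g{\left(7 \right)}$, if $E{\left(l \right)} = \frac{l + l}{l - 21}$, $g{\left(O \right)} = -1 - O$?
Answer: $- \frac{78696}{37} \approx -2126.9$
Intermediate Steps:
$E{\left(l \right)} = \frac{2 l}{-21 + l}$
$\left(E{\left(-16 \right)} + G\right) g{\left(7 \right)} = \left(2 \left(-16\right) \frac{1}{-21 - 16} + 265\right) \left(-1 - 7\right) = \left(2 \left(-16\right) \frac{1}{-37} + 265\right) \left(-1 - 7\right) = \left(2 \left(-16\right) \left(- \frac{1}{37}\right) + 265\right) \left(-8\right) = \left(\frac{32}{37} + 265\right) \left(-8\right) = \frac{9837}{37} \left(-8\right) = - \frac{78696}{37}$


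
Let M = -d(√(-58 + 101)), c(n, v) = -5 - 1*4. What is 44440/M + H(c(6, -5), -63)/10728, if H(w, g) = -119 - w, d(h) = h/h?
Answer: -238376215/5364 ≈ -44440.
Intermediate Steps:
c(n, v) = -9 (c(n, v) = -5 - 4 = -9)
d(h) = 1
M = -1 (M = -1*1 = -1)
44440/M + H(c(6, -5), -63)/10728 = 44440/(-1) + (-119 - 1*(-9))/10728 = 44440*(-1) + (-119 + 9)*(1/10728) = -44440 - 110*1/10728 = -44440 - 55/5364 = -238376215/5364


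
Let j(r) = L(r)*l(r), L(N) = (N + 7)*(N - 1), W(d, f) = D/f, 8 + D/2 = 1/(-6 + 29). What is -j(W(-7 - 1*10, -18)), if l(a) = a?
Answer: 265472/328509 ≈ 0.80811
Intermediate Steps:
D = -366/23 (D = -16 + 2/(-6 + 29) = -16 + 2/23 = -366/23 ≈ -15.913)
W(d, f) = -366/(23*f)
L(N) = (-1 + N)*(7 + N) (L(N) = (7 + N)*(-1 + N) = (-1 + N)*(7 + N))
j(r) = r*(-7 + r² + 6*r) (j(r) = (-7 + r² + 6*r)*r = r*(-7 + r² + 6*r))
-j(W(-7 - 1*10, -18)) = -(-366/23/(-18))*(-7 + (-366/23/(-18))² + 6*(-366/23/(-18))) = -(-366/23*(-1/18))*(-7 + (-366/23*(-1/18))² + 6*(-366/23*(-1/18))) = -61*(-7 + (61/69)² + 6*(61/69))/69 = -61*(-7 + 3721/4761 + 122/23)/69 = -61*(-4352)/(69*4761) = -1*(-265472/328509) = 265472/328509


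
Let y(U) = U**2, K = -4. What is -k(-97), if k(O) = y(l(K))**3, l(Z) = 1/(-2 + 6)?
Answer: -1/4096 ≈ -0.00024414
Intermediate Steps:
l(Z) = 1/4
k(O) = 1/4096 (k(O) = ((1/4)**2)**3 = (1/16)**3 = 1/4096)
-k(-97) = -1*1/4096 = -1/4096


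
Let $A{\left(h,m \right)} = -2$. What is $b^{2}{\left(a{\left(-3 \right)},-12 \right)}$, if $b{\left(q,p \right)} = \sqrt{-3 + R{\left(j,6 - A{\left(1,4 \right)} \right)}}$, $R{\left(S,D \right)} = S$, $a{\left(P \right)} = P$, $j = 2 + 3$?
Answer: $2$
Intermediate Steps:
$j = 5$
$b{\left(q,p \right)} = \sqrt{2}$ ($b{\left(q,p \right)} = \sqrt{-3 + 5} = \sqrt{2}$)
$b^{2}{\left(a{\left(-3 \right)},-12 \right)} = \left(\sqrt{2}\right)^{2} = 2$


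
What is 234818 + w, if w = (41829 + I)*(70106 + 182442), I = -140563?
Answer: -24934839414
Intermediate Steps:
w = -24935074232 (w = (41829 - 140563)*(70106 + 182442) = -98734*252548 = -24935074232)
234818 + w = 234818 - 24935074232 = -24934839414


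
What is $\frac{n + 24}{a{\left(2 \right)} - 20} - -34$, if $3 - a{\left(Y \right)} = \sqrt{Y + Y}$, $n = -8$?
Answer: $\frac{630}{19} \approx 33.158$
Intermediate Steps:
$a{\left(Y \right)} = 3 - \sqrt{2} \sqrt{Y}$ ($a{\left(Y \right)} = 3 - \sqrt{Y + Y} = 3 - \sqrt{2 Y} = 3 - \sqrt{2} \sqrt{Y}$)
$\frac{n + 24}{a{\left(2 \right)} - 20} - -34 = \frac{-8 + 24}{\left(3 - \sqrt{2} \sqrt{2}\right) - 20} - -34 = \frac{16}{\left(3 - 2\right) - 20} + 34 = \frac{16}{1 - 20} + 34 = \frac{16}{-19} + 34 = 16 \left(- \frac{1}{19}\right) + 34 = - \frac{16}{19} + 34 = \frac{630}{19}$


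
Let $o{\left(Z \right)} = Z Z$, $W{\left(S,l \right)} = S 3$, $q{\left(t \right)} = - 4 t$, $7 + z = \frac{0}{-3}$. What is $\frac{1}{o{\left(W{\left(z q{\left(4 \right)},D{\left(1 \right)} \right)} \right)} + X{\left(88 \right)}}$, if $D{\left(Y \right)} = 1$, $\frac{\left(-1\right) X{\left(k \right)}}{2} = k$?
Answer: $\frac{1}{112720} \approx 8.8715 \cdot 10^{-6}$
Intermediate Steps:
$X{\left(k \right)} = - 2 k$
$z = -7$ ($z = -7 + \frac{0}{-3} = -7 + 0 \left(- \frac{1}{3}\right) = -7 + 0 = -7$)
$W{\left(S,l \right)} = 3 S$
$o{\left(Z \right)} = Z^{2}$
$\frac{1}{o{\left(W{\left(z q{\left(4 \right)},D{\left(1 \right)} \right)} \right)} + X{\left(88 \right)}} = \frac{1}{\left(3 \left(- 7 \left(\left(-4\right) 4\right)\right)\right)^{2} - 176} = \frac{1}{\left(3 \left(\left(-7\right) \left(-16\right)\right)\right)^{2} - 176} = \frac{1}{\left(3 \cdot 112\right)^{2} - 176} = \frac{1}{336^{2} - 176} = \frac{1}{112896 - 176} = \frac{1}{112720}$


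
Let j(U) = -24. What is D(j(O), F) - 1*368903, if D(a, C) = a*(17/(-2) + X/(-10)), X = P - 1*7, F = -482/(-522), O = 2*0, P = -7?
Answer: -1843663/5 ≈ -3.6873e+5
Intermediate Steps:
O = 0
F = 241/261 (F = -482*(-1/522) = 241/261 ≈ 0.92337)
X = -14 (X = -7 - 1*7 = -7 - 7 = -14)
D(a, C) = -71*a/10 (D(a, C) = a*(17/(-2) - 14/(-10)) = a*(17*(-½) - 14*(-⅒)) = a*(-17/2 + 7/5) = a*(-71/10) = -71*a/10)
D(j(O), F) - 1*368903 = -71/10*(-24) - 1*368903 = 852/5 - 368903 = -1843663/5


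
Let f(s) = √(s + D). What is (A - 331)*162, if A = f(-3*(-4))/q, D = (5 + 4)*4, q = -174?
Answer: -53622 - 108*√3/29 ≈ -53628.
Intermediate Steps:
D = 36 (D = 9*4 = 36)
f(s) = √(36 + s) (f(s) = √(s + 36) = √(36 + s))
A = -2*√3/87 (A = √(36 - 3*(-4))/(-174) = √(36 + 12)*(-1/174) = √48*(-1/174) = (4*√3)*(-1/174) = -2*√3/87 ≈ -0.039817)
(A - 331)*162 = (-2*√3/87 - 331)*162 = (-331 - 2*√3/87)*162 = -53622 - 108*√3/29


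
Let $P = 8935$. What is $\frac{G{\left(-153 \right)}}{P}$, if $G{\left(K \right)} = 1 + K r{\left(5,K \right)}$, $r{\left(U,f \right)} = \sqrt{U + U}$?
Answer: $\frac{1}{8935} - \frac{153 \sqrt{10}}{8935} \approx -0.054038$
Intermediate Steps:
$r{\left(U,f \right)} = \sqrt{2} \sqrt{U}$ ($r{\left(U,f \right)} = \sqrt{2 U} = \sqrt{2} \sqrt{U}$)
$G{\left(K \right)} = 1 + K \sqrt{10}$ ($G{\left(K \right)} = 1 + K \sqrt{2} \sqrt{5} = 1 + K \sqrt{10}$)
$\frac{G{\left(-153 \right)}}{P} = \frac{1 - 153 \sqrt{10}}{8935} = \left(1 - 153 \sqrt{10}\right) \frac{1}{8935} = \frac{1}{8935} - \frac{153 \sqrt{10}}{8935}$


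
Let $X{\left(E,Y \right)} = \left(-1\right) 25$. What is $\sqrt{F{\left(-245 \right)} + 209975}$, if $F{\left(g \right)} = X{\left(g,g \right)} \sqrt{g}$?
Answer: $5 \sqrt{8399 - 7 i \sqrt{5}} \approx 458.23 - 0.42698 i$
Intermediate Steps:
$X{\left(E,Y \right)} = -25$
$F{\left(g \right)} = - 25 \sqrt{g}$
$\sqrt{F{\left(-245 \right)} + 209975} = \sqrt{- 25 \sqrt{-245} + 209975} = \sqrt{- 25 \cdot 7 i \sqrt{5} + 209975} = \sqrt{- 175 i \sqrt{5} + 209975} = \sqrt{209975 - 175 i \sqrt{5}}$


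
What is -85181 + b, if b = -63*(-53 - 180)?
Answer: -70502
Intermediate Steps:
b = 14679 (b = -63*(-233) = 14679)
-85181 + b = -85181 + 14679 = -70502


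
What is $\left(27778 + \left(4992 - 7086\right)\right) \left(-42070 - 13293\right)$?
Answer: $-1421943292$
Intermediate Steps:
$\left(27778 + \left(4992 - 7086\right)\right) \left(-42070 - 13293\right) = \left(27778 + \left(4992 - 7086\right)\right) \left(-55363\right) = \left(27778 - 2094\right) \left(-55363\right) = 25684 \left(-55363\right) = -1421943292$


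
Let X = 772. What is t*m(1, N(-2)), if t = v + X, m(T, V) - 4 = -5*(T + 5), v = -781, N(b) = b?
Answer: 234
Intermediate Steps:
m(T, V) = -21 - 5*T (m(T, V) = 4 - 5*(T + 5) = 4 - 5*(5 + T) = 4 + (-25 - 5*T) = -21 - 5*T)
t = -9 (t = -781 + 772 = -9)
t*m(1, N(-2)) = -9*(-21 - 5*1) = -9*(-21 - 5) = -9*(-26) = 234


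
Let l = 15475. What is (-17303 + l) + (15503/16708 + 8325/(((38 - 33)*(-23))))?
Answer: -729933403/384284 ≈ -1899.5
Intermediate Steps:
(-17303 + l) + (15503/16708 + 8325/(((38 - 33)*(-23)))) = (-17303 + 15475) + (15503/16708 + 8325/(((38 - 33)*(-23)))) = -1828 + (15503*(1/16708) + 8325/((5*(-23)))) = -1828 + (15503/16708 + 8325/(-115)) = -1828 + (15503/16708 + 8325*(-1/115)) = -1828 + (15503/16708 - 1665/23) = -1828 - 27462251/384284 = -729933403/384284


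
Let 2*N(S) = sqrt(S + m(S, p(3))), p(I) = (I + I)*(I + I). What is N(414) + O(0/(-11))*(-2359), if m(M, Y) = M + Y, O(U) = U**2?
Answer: 6*sqrt(6) ≈ 14.697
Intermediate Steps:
p(I) = 4*I**2 (p(I) = (2*I)*(2*I) = 4*I**2)
N(S) = sqrt(36 + 2*S)/2 (N(S) = sqrt(S + (S + 4*3**2))/2 = sqrt(S + (S + 4*9))/2 = sqrt(S + (S + 36))/2 = sqrt(S + (36 + S))/2 = sqrt(36 + 2*S)/2)
N(414) + O(0/(-11))*(-2359) = sqrt(36 + 2*414)/2 + (0/(-11))**2*(-2359) = sqrt(36 + 828)/2 + (0*(-1/11))**2*(-2359) = sqrt(864)/2 + 0**2*(-2359) = (12*sqrt(6))/2 + 0*(-2359) = 6*sqrt(6) + 0 = 6*sqrt(6)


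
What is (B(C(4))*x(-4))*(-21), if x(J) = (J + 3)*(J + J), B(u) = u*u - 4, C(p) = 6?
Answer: -5376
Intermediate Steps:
B(u) = -4 + u**2 (B(u) = u**2 - 4 = -4 + u**2)
x(J) = 2*J*(3 + J) (x(J) = (3 + J)*(2*J) = 2*J*(3 + J))
(B(C(4))*x(-4))*(-21) = ((-4 + 6**2)*(2*(-4)*(3 - 4)))*(-21) = ((-4 + 36)*(2*(-4)*(-1)))*(-21) = (32*8)*(-21) = 256*(-21) = -5376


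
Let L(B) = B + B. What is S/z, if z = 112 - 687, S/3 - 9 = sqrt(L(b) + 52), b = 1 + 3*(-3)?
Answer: -9/115 ≈ -0.078261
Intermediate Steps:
b = -8 (b = 1 - 9 = -8)
L(B) = 2*B
S = 45 (S = 27 + 3*sqrt(2*(-8) + 52) = 27 + 3*sqrt(-16 + 52) = 27 + 3*sqrt(36) = 27 + 3*6 = 27 + 18 = 45)
z = -575
S/z = 45/(-575) = -1/575*45 = -9/115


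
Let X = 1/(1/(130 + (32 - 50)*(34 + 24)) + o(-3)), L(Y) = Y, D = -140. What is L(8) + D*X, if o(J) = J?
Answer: 149904/2743 ≈ 54.650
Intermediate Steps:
X = -914/2743 (X = 1/(1/(130 + (32 - 50)*(34 + 24)) - 3) = 1/(1/(130 - 18*58) - 3) = 1/(1/(130 - 1044) - 3) = 1/(1/(-914) - 3) = 1/(-1/914 - 3) = 1/(-2743/914) = -914/2743 ≈ -0.33321)
L(8) + D*X = 8 - 140*(-914/2743) = 8 + 127960/2743 = 149904/2743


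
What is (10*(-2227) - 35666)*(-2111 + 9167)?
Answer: -408796416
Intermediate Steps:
(10*(-2227) - 35666)*(-2111 + 9167) = (-22270 - 35666)*7056 = -57936*7056 = -408796416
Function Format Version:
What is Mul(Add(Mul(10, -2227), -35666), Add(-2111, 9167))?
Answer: -408796416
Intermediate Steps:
Mul(Add(Mul(10, -2227), -35666), Add(-2111, 9167)) = Mul(Add(-22270, -35666), 7056) = Mul(-57936, 7056) = -408796416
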